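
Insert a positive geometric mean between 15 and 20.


GM = √(15×20) = √300 = 17.3205

GM = 17.3205


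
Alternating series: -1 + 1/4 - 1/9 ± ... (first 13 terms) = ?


S = -1 + 1/4 - 1/9 + 1/16 - 1/25 + 1/36 - 1/49 + 1/64 ± ...
= -0.8252
(Full series converges to -π²/12 ≈ -0.8225)

S_13 = -0.8252


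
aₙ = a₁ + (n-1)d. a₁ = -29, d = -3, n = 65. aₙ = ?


aₙ = a₁ + (n-1)d
= -29 + (65-1)×-3
= -29 - 192
= -221

a_65 = -221


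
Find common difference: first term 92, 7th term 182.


d = (aₙ - a₁)/(n-1)
= (182 - 92)/(7-1)
= 90/6 = 15

d = 15


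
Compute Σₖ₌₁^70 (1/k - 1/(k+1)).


Telescoping: adjacent terms cancel.
= 1/1 - 1/71
= 1 - 1/71 = 70/71

Sum = 70/71


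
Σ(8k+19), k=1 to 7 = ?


Σ(8k+19) = 8·Σk + 19·n
= 8·28 + 19·7
= 224 + 133 = 357

Σ = 357


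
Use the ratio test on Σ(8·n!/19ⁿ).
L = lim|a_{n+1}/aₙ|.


aₙ = 8·n!/19^n
a_{n+1}/aₙ = (n+1)!/19^(n+1) × 19^n/n!  (constant 8 cancels)
= (n+1)/19
L = lim(n→∞) (n+1)/19 = ∞
L > 1 → series DIVERGES

Diverges (ratio test: L = ∞ > 1)


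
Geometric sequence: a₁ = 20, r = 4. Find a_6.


aₙ = a₁·r^(n-1)
= 20×4^5
= 20×1024
= 20480

a_6 = 20480


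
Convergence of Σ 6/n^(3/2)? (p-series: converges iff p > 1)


p-series test: Σ c/n^p converges if p > 1, diverges if p ≤ 1 (constant c > 0 doesn't affect convergence).
p = 3/2
3/2 > 1 → CONVERGES

Converges (p = 3/2 > 1)


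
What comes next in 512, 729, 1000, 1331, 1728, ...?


Pattern: perfect cubes: n³
Terms: 512, 729, 1000, 1331, 1728
Next term = 2197

Next term = 2197


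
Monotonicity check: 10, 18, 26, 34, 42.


Differences: 8, 8, 8, 8
All differences > 0 → strictly INCREASING

Monotonically increasing


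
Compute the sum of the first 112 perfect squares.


n = 112
n(n+1)(2n+1)/6 = 112×113×225/6
= 2847600/6 = 474600

Σk² = 474600


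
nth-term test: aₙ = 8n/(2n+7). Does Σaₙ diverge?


lim(n→∞) 8n/(2n+7) = 8/2 = 4  (divide numerator and denominator by n)
lim aₙ = 4 ≠ 0 → series DIVERGES

Diverges (lim aₙ = 4 ≠ 0)


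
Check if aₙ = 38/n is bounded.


a₁ = 38, a₂ = 38/2, a₃ = 38/3, ...
0 < aₙ ≤ 38 for all n ≥ 1
Lower bound: 0, Upper bound: 38
The sequence IS bounded

Bounded (0 < aₙ ≤ 38)


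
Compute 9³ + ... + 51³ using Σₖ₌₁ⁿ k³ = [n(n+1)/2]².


Σₖ₌9^51 k³ = [51·52/2]² − [8·9/2]²
= 1758276 − 1296 = 1756980

Σk³ = 1756980


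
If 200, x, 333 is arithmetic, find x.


AM = (200 + 333)/2 = 533/2 = 266.5

AM = 266.5


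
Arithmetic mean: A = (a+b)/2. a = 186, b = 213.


AM = (186 + 213)/2 = 399/2 = 199.5

AM = 199.5


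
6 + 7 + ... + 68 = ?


Σₖ₌6^68 k = Σₖ₌₁^68 k − Σₖ₌₁^5 k
= 68·69/2 − 5·6/2
= 2346 − 15 = 2331

Σk = 2331


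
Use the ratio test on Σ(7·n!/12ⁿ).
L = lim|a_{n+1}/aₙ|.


aₙ = 7·n!/12^n
a_{n+1}/aₙ = (n+1)!/12^(n+1) × 12^n/n!  (constant 7 cancels)
= (n+1)/12
L = lim(n→∞) (n+1)/12 = ∞
L > 1 → series DIVERGES

Diverges (ratio test: L = ∞ > 1)


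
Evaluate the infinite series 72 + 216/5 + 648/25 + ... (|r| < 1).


S∞ = a₁/(1-r) = 72/(1 - 3/5)
= 72/(2/5)
= 180

S∞ = 180


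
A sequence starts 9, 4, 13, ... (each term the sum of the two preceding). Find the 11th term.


Computing iteratively: 9, 4, 13, 17, 30, 47, 77, 124, 201, 325, 526
a_11 = 526

a_11 = 526


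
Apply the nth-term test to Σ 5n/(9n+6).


lim(n→∞) 5n/(9n+6) = 5/9 = 5/9  (divide numerator and denominator by n)
lim aₙ = 5/9 ≠ 0 → series DIVERGES

Diverges (lim aₙ = 5/9 ≠ 0)


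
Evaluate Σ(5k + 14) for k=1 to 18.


Σ(5k+14) = 5·Σk + 14·n
= 5·171 + 14·18
= 855 + 252 = 1107

Σ = 1107


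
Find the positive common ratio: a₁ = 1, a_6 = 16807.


r^(n-1) = aₙ/a₁
r^5 = 16807/1 = 16807
r = 16807^(1/5)
= 7

r = 7


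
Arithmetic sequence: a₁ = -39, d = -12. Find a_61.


aₙ = a₁ + (n-1)d
= -39 + (61-1)×-12
= -39 - 720
= -759

a_61 = -759


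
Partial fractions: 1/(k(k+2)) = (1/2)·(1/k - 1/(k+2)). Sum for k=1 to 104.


1/(k(k+2)) = (1/2)·(1/k - 1/(k+2)) (partial fractions)
Telescoping: Σ = (1/2)·(1 + 1/2 - 1/105 - 1/106) = 4121/5565

Sum = 4121/5565


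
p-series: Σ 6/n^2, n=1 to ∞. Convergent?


p-series test: Σ c/n^p converges if p > 1, diverges if p ≤ 1 (constant c > 0 doesn't affect convergence).
p = 2
2 > 1 → CONVERGES

Converges (p = 2 > 1)


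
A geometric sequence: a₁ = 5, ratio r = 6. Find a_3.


aₙ = a₁·r^(n-1)
= 5×6^2
= 5×36
= 180

a_3 = 180


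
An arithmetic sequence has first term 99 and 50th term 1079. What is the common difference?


d = (aₙ - a₁)/(n-1)
= (1079 - 99)/(50-1)
= 980/49 = 20

d = 20


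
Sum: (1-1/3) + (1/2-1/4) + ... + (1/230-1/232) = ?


Telescoping with gap 2: two head and two tail terms survive.
= (1 + 1/2) - (1/231 + 1/232)
= 3/2 - 1/231 - 1/232 = 79925/53592

Sum = 79925/53592


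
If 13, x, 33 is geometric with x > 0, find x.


GM = √(13×33) = √429 = 20.7123

GM = 20.7123


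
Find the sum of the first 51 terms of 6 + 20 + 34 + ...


aₙ = 6 + (51-1)×14 = 706
Sₙ = n(a₁+aₙ)/2 = 51×(6+706)/2
= 51×712/2 = 18156

S_51 = 18156


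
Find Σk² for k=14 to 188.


Σₖ₌14^188 k² = Σₖ₌₁^188 k² − Σₖ₌₁^13 k²
= 188·189·377/6 − 13·14·27/6
= 2232594 − 819 = 2231775

Σk² = 2231775


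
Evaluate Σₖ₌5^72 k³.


Σₖ₌5^72 k³ = [72·73/2]² − [4·5/2]²
= 6906384 − 100 = 6906284

Σk³ = 6906284


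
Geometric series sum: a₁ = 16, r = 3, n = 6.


Sₙ = 16×(3^6 - 1)/(3 - 1)
= 16×(729 - 1)/2
= 16×728/2
= 5824

S_6 = 5824


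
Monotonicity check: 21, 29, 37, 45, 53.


Differences: 8, 8, 8, 8
All differences > 0 → strictly INCREASING

Monotonically increasing


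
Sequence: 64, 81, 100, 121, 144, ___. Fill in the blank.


Pattern: perfect squares: n²
Terms: 64, 81, 100, 121, 144
Next term = 169

Next term = 169


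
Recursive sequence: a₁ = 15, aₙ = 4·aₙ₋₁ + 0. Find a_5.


Computing step by step:
a_1 = 15
a_2 = 60
a_3 = 240
a_4 = 960
a_5 = 3840


a_5 = 3840


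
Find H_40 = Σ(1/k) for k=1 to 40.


H_40 = 1/1 + 1/2 + 1/3 + ... + 1/40
= 2078178381193813/485721041551200
≈ 4.2785

H_40 = 2078178381193813/485721041551200 ≈ 4.2785


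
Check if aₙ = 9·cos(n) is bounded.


For all n, -1 ≤ cos(n) ≤ 1, so -9 ≤ 9·cos(n) ≤ 9
Lower bound: -9, Upper bound: 9
The sequence IS bounded

Bounded (-9 ≤ aₙ ≤ 9)


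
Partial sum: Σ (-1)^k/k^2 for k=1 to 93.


S = -1 + 1/4 - 1/9 + 1/16 - 1/25 + 1/36 - 1/49 + 1/64 ± ...
= -0.8225
(Full series converges to -π²/12 ≈ -0.8225)

S_93 = -0.8225


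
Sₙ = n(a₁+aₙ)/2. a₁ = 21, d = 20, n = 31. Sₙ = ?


aₙ = 21 + (31-1)×20 = 621
Sₙ = n(a₁+aₙ)/2 = 31×(21+621)/2
= 31×642/2 = 9951

S_31 = 9951


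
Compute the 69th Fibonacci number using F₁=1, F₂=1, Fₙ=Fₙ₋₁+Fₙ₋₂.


Fibonacci sequence: 1, 1, 2, 3, 5, 8, 13, 21, 34, 55, 89, ...
F(69) = 117669030460994

F(69) = 117669030460994


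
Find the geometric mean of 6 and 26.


GM = √(6×26) = √156 = 12.49

GM = 12.49


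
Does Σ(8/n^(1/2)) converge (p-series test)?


p-series test: Σ c/n^p converges if p > 1, diverges if p ≤ 1 (constant c > 0 doesn't affect convergence).
p = 1/2
1/2 ≤ 1 → DIVERGES

Diverges (p = 1/2 ≤ 1)


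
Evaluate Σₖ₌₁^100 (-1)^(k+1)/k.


S = 1 - 1/2 + 1/3 - 1/4 + 1/5 - 1/6 + 1/7 - 1/8 ± ...
= 0.6882
(Full series converges to +ln(2) ≈ +0.6931)

S_100 = 0.6882


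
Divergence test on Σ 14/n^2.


lim(n→∞) 14/n^2 = 0
lim aₙ = 0 → nth-term test is INCONCLUSIVE
(Need other tests; this is actually a convergent p-series with p=2 > 1)

Inconclusive (lim aₙ = 0; need another test)


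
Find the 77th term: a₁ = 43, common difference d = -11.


aₙ = a₁ + (n-1)d
= 43 + (77-1)×-11
= 43 - 836
= -793

a_77 = -793


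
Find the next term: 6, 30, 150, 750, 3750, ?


Pattern: geometric (r=5)
Terms: 6, 30, 150, 750, 3750
Next term = 18750

Next term = 18750


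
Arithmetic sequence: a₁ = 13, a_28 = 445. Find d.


d = (aₙ - a₁)/(n-1)
= (445 - 13)/(28-1)
= 432/27 = 16

d = 16


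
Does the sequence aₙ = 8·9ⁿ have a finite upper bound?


aₙ = 8·9ⁿ → as n→∞, aₙ→∞ (since base 9 > 1)
No finite upper bound exists
The sequence is UNBOUNDED

Unbounded (aₙ → ∞ as n → ∞)


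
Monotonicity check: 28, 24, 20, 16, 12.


Differences: -4, -4, -4, -4
All differences < 0 → strictly DECREASING

Monotonically decreasing


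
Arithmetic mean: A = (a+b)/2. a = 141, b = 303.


AM = (141 + 303)/2 = 444/2 = 222

AM = 222


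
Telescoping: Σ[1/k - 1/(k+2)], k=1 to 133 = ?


Telescoping with gap 2: two head and two tail terms survive.
= (1 + 1/2) - (1/134 + 1/135)
= 3/2 - 1/134 - 1/135 = 13433/9045

Sum = 13433/9045


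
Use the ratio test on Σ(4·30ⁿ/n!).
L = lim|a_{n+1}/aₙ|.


aₙ = 4·30^n/n!
a_{n+1}/aₙ = 30^(n+1)/(n+1)! × n!/30^n  (constant 4 cancels)
= 30/(n+1)
L = lim(n→∞) 30/(n+1) = 0
L < 1 → series CONVERGES

Converges (ratio test: L = 0 < 1)


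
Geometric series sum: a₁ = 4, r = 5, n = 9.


Sₙ = 4×(5^9 - 1)/(5 - 1)
= 4×(1953125 - 1)/4
= 4×1953124/4
= 1953124

S_9 = 1953124


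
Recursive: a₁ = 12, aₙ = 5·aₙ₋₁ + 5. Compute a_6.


Computing step by step:
a_1 = 12
a_2 = 65
a_3 = 330
a_4 = 1655
a_5 = 8280
a_6 = 41405


a_6 = 41405


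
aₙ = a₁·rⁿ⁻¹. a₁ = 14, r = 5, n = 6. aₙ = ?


aₙ = a₁·r^(n-1)
= 14×5^5
= 14×3125
= 43750

a_6 = 43750


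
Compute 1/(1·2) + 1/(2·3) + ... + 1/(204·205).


1/(k(k+1)) = 1/k - 1/(k+1) (partial fractions)
Telescoping: Σ = 1 - 1/205 = 204/205

Sum = 204/205


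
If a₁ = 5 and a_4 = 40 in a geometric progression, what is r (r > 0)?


r^(n-1) = aₙ/a₁
r^3 = 40/5 = 8
r = 8^(1/3)
= 2

r = 2


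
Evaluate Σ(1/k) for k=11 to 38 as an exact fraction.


Σₖ₌11^38 1/k = 1/11 + 1/12 + 1/13 + ... + 1/38
= 90131351212339/69388720221600
≈ 1.2989

Sum = 90131351212339/69388720221600 ≈ 1.2989


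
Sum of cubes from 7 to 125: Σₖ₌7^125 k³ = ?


Σₖ₌7^125 k³ = [125·126/2]² − [6·7/2]²
= 62015625 − 441 = 62015184

Σk³ = 62015184


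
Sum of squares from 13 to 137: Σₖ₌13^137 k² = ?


Σₖ₌13^137 k² = Σₖ₌₁^137 k² − Σₖ₌₁^12 k²
= 137·138·275/6 − 12·13·25/6
= 866525 − 650 = 865875

Σk² = 865875


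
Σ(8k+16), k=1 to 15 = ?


Σ(8k+16) = 8·Σk + 16·n
= 8·120 + 16·15
= 960 + 240 = 1200

Σ = 1200


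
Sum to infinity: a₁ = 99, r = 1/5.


S∞ = a₁/(1-r) = 99/(1 - 1/5)
= 99/(4/5)
= 495/4

S∞ = 495/4


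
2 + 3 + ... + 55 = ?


Σₖ₌2^55 k = Σₖ₌₁^55 k − Σₖ₌₁^1 k
= 55·56/2 − 1·2/2
= 1540 − 1 = 1539

Σk = 1539


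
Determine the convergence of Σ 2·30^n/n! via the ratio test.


aₙ = 2·30^n/n!
a_{n+1}/aₙ = 30^(n+1)/(n+1)! × n!/30^n  (constant 2 cancels)
= 30/(n+1)
L = lim(n→∞) 30/(n+1) = 0
L < 1 → series CONVERGES

Converges (ratio test: L = 0 < 1)


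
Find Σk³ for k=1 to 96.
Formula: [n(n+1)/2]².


n(n+1)/2 = 96×97/2 = 4656
Σk³ = 4656² = 21678336

Σk³ = 21678336


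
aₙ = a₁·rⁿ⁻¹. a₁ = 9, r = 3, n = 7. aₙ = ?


aₙ = a₁·r^(n-1)
= 9×3^6
= 9×729
= 6561

a_7 = 6561


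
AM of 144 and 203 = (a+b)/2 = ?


AM = (144 + 203)/2 = 347/2 = 173.5

AM = 173.5


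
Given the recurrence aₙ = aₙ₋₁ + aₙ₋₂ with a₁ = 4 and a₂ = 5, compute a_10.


Computing iteratively: 4, 5, 9, 14, 23, 37, 60, 97, 157, 254
a_10 = 254

a_10 = 254


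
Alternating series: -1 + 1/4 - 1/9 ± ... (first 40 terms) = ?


S = -1 + 1/4 - 1/9 + 1/16 - 1/25 + 1/36 - 1/49 + 1/64 ± ...
= -0.8222
(Full series converges to -π²/12 ≈ -0.8225)

S_40 = -0.8222


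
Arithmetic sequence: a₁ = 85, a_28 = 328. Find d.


d = (aₙ - a₁)/(n-1)
= (328 - 85)/(28-1)
= 243/27 = 9

d = 9


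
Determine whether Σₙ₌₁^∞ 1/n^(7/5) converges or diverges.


p-series test: Σ c/n^p converges if p > 1, diverges if p ≤ 1 (constant c > 0 doesn't affect convergence).
p = 7/5
7/5 > 1 → CONVERGES

Converges (p = 7/5 > 1)


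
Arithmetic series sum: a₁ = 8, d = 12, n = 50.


aₙ = 8 + (50-1)×12 = 596
Sₙ = n(a₁+aₙ)/2 = 50×(8+596)/2
= 50×604/2 = 15100

S_50 = 15100


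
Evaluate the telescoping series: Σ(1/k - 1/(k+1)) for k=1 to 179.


Telescoping: adjacent terms cancel.
= 1/1 - 1/180
= 1 - 1/180 = 179/180

Sum = 179/180


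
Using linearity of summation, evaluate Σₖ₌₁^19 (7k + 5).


Σ(7k+5) = 7·Σk + 5·n
= 7·190 + 5·19
= 1330 + 95 = 1425

Σ = 1425


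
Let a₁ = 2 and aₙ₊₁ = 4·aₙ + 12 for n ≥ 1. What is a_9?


Computing step by step:
a_1 = 2
a_2 = 20
a_3 = 92
a_4 = 380
a_5 = 1532
a_6 = 6140
a_7 = 24572
a_8 = 98300
a_9 = 393212


a_9 = 393212


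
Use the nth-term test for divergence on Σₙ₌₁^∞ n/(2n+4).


lim(n→∞) n/(2n+4) = 1/2 = 1/2  (divide numerator and denominator by n)
lim aₙ = 1/2 ≠ 0 → series DIVERGES

Diverges (lim aₙ = 1/2 ≠ 0)


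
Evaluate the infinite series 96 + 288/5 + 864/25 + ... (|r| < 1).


S∞ = a₁/(1-r) = 96/(1 - 3/5)
= 96/(2/5)
= 240

S∞ = 240


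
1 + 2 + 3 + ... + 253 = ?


n(n+1)/2 = 253×254/2 = 64262/2 = 32131

Σk = 32131


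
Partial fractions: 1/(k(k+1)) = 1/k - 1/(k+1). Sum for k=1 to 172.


1/(k(k+1)) = 1/k - 1/(k+1) (partial fractions)
Telescoping: Σ = 1 - 1/173 = 172/173

Sum = 172/173


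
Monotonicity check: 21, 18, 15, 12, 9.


Differences: -3, -3, -3, -3
All differences < 0 → strictly DECREASING

Monotonically decreasing


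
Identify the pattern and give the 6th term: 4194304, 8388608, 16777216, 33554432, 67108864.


Pattern: powers of 2: 2ⁿ
Terms: 4194304, 8388608, 16777216, 33554432, 67108864
Next term = 134217728

Next term = 134217728


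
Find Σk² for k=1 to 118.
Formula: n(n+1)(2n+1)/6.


n = 118
n(n+1)(2n+1)/6 = 118×119×237/6
= 3327954/6 = 554659

Σk² = 554659


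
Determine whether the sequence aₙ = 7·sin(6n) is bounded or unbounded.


For all n, -1 ≤ sin(6n) ≤ 1, so -7 ≤ 7·sin(6n) ≤ 7
Lower bound: -7, Upper bound: 7
The sequence IS bounded

Bounded (-7 ≤ aₙ ≤ 7)


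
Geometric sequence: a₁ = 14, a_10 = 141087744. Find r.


r^(n-1) = aₙ/a₁
r^9 = 141087744/14 = 10077696
r = 10077696^(1/9)
= 6

r = 6


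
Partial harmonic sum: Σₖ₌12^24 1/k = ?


Σₖ₌12^24 1/k = 1/12 + 1/13 + 1/14 + ... + 1/24
= 4048229831/5354228880
≈ 0.7561

Sum = 4048229831/5354228880 ≈ 0.7561


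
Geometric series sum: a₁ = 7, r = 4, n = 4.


Sₙ = 7×(4^4 - 1)/(4 - 1)
= 7×(256 - 1)/3
= 7×255/3
= 595

S_4 = 595


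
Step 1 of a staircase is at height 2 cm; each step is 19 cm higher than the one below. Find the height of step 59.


aₙ = a₁ + (n-1)d
= 2 + (59-1)×19
= 2 + 1102
= 1104

a_59 = 1104


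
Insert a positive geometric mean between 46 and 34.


GM = √(46×34) = √1564 = 39.5474

GM = 39.5474


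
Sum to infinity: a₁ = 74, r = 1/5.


S∞ = a₁/(1-r) = 74/(1 - 1/5)
= 74/(4/5)
= 185/2

S∞ = 185/2


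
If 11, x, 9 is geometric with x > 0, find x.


GM = √(11×9) = √99 = 9.9499

GM = 9.9499


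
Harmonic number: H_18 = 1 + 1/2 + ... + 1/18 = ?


H_18 = 1/1 + 1/2 + 1/3 + ... + 1/18
= 14274301/4084080
≈ 3.4951

H_18 = 14274301/4084080 ≈ 3.4951


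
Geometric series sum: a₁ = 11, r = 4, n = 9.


Sₙ = 11×(4^9 - 1)/(4 - 1)
= 11×(262144 - 1)/3
= 11×262143/3
= 961191

S_9 = 961191


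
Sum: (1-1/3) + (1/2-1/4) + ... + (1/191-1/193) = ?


Telescoping with gap 2: two head and two tail terms survive.
= (1 + 1/2) - (1/192 + 1/193)
= 3/2 - 1/192 - 1/193 = 55199/37056

Sum = 55199/37056


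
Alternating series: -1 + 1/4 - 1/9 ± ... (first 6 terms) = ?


S = -1 + 1/4 - 1/9 + 1/16 - 1/25 + 1/36
= -0.8108
(Full series converges to -π²/12 ≈ -0.8225)

S_6 = -0.8108


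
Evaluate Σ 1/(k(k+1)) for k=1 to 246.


1/(k(k+1)) = 1/k - 1/(k+1) (partial fractions)
Telescoping: Σ = 1 - 1/247 = 246/247

Sum = 246/247


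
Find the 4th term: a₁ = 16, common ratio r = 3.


aₙ = a₁·r^(n-1)
= 16×3^3
= 16×27
= 432

a_4 = 432


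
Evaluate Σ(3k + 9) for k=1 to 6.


Σ(3k+9) = 3·Σk + 9·n
= 3·21 + 9·6
= 63 + 54 = 117

Σ = 117


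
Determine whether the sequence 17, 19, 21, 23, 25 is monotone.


Differences: 2, 2, 2, 2
All differences > 0 → strictly INCREASING

Monotonically increasing


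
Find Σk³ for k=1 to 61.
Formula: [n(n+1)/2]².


n(n+1)/2 = 61×62/2 = 1891
Σk³ = 1891² = 3575881

Σk³ = 3575881


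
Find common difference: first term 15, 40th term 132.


d = (aₙ - a₁)/(n-1)
= (132 - 15)/(40-1)
= 117/39 = 3

d = 3


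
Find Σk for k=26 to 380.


Σₖ₌26^380 k = Σₖ₌₁^380 k − Σₖ₌₁^25 k
= 380·381/2 − 25·26/2
= 72390 − 325 = 72065

Σk = 72065


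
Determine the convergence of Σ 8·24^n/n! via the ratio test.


aₙ = 8·24^n/n!
a_{n+1}/aₙ = 24^(n+1)/(n+1)! × n!/24^n  (constant 8 cancels)
= 24/(n+1)
L = lim(n→∞) 24/(n+1) = 0
L < 1 → series CONVERGES

Converges (ratio test: L = 0 < 1)


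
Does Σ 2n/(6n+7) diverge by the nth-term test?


lim(n→∞) 2n/(6n+7) = 2/6 = 1/3  (divide numerator and denominator by n)
lim aₙ = 1/3 ≠ 0 → series DIVERGES

Diverges (lim aₙ = 1/3 ≠ 0)


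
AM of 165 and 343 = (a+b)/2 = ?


AM = (165 + 343)/2 = 508/2 = 254

AM = 254


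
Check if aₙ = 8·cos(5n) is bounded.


For all n, -1 ≤ cos(5n) ≤ 1, so -8 ≤ 8·cos(5n) ≤ 8
Lower bound: -8, Upper bound: 8
The sequence IS bounded

Bounded (-8 ≤ aₙ ≤ 8)


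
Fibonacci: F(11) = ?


Fibonacci sequence: 1, 1, 2, 3, 5, 8, 13, 21, 34, 55, 89
F(11) = 89

F(11) = 89


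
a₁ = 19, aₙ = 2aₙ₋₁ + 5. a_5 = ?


Computing step by step:
a_1 = 19
a_2 = 43
a_3 = 91
a_4 = 187
a_5 = 379


a_5 = 379


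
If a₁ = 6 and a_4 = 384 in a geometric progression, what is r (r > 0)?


r^(n-1) = aₙ/a₁
r^3 = 384/6 = 64
r = 64^(1/3)
= 4

r = 4


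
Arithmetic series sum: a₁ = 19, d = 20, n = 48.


aₙ = 19 + (48-1)×20 = 959
Sₙ = n(a₁+aₙ)/2 = 48×(19+959)/2
= 48×978/2 = 23472

S_48 = 23472


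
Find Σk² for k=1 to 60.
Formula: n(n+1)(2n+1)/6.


n = 60
n(n+1)(2n+1)/6 = 60×61×121/6
= 442860/6 = 73810

Σk² = 73810


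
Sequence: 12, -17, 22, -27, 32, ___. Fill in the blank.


Pattern: alternating sign, magnitude arithmetic (d=5)
Terms: 12, -17, 22, -27, 32
Next term = -37

Next term = -37


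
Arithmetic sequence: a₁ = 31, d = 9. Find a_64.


aₙ = a₁ + (n-1)d
= 31 + (64-1)×9
= 31 + 567
= 598

a_64 = 598


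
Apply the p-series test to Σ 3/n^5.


p-series test: Σ c/n^p converges if p > 1, diverges if p ≤ 1 (constant c > 0 doesn't affect convergence).
p = 5
5 > 1 → CONVERGES

Converges (p = 5 > 1)


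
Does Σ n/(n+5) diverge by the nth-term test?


lim(n→∞) n/(n+5) = 1/1 = 1  (divide numerator and denominator by n)
lim aₙ = 1 ≠ 0 → series DIVERGES

Diverges (lim aₙ = 1 ≠ 0)


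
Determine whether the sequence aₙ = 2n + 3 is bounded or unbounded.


aₙ = 2n + 3 → as n→∞, aₙ→∞
No finite upper bound exists
The sequence is UNBOUNDED

Unbounded (aₙ → ∞ as n → ∞)


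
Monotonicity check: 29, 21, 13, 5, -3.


Differences: -8, -8, -8, -8
All differences < 0 → strictly DECREASING

Monotonically decreasing


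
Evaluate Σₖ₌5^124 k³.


Σₖ₌5^124 k³ = [124·125/2]² − [4·5/2]²
= 60062500 − 100 = 60062400

Σk³ = 60062400


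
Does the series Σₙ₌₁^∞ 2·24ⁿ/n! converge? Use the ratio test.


aₙ = 2·24^n/n!
a_{n+1}/aₙ = 24^(n+1)/(n+1)! × n!/24^n  (constant 2 cancels)
= 24/(n+1)
L = lim(n→∞) 24/(n+1) = 0
L < 1 → series CONVERGES

Converges (ratio test: L = 0 < 1)


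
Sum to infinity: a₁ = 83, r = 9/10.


S∞ = a₁/(1-r) = 83/(1 - 9/10)
= 83/(1/10)
= 830

S∞ = 830


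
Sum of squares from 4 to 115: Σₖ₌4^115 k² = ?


Σₖ₌4^115 k² = Σₖ₌₁^115 k² − Σₖ₌₁^3 k²
= 115·116·231/6 − 3·4·7/6
= 513590 − 14 = 513576

Σk² = 513576


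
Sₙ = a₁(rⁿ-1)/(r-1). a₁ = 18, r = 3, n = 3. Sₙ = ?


Sₙ = 18×(3^3 - 1)/(3 - 1)
= 18×(27 - 1)/2
= 18×26/2
= 234

S_3 = 234


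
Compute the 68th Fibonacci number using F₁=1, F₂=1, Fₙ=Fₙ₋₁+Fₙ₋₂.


Fibonacci sequence: 1, 1, 2, 3, 5, 8, 13, 21, 34, 55, 89, ...
F(68) = 72723460248141

F(68) = 72723460248141


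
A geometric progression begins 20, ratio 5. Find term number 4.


aₙ = a₁·r^(n-1)
= 20×5^3
= 20×125
= 2500

a_4 = 2500


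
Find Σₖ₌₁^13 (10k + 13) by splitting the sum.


Σ(10k+13) = 10·Σk + 13·n
= 10·91 + 13·13
= 910 + 169 = 1079

Σ = 1079


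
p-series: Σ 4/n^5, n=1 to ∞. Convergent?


p-series test: Σ c/n^p converges if p > 1, diverges if p ≤ 1 (constant c > 0 doesn't affect convergence).
p = 5
5 > 1 → CONVERGES

Converges (p = 5 > 1)


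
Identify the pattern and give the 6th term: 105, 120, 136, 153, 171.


Pattern: triangular numbers: n(n+1)/2
Terms: 105, 120, 136, 153, 171
Next term = 190

Next term = 190


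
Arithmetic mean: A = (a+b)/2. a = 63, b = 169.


AM = (63 + 169)/2 = 232/2 = 116

AM = 116


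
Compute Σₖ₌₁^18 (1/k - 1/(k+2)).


Telescoping with gap 2: two head and two tail terms survive.
= (1 + 1/2) - (1/19 + 1/20)
= 3/2 - 1/19 - 1/20 = 531/380

Sum = 531/380


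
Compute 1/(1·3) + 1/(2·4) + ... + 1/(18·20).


1/(k(k+2)) = (1/2)·(1/k - 1/(k+2)) (partial fractions)
Telescoping: Σ = (1/2)·(1 + 1/2 - 1/19 - 1/20) = 531/760

Sum = 531/760


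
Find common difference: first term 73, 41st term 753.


d = (aₙ - a₁)/(n-1)
= (753 - 73)/(41-1)
= 680/40 = 17

d = 17


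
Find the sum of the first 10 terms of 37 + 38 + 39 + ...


aₙ = 37 + (10-1)×1 = 46
Sₙ = n(a₁+aₙ)/2 = 10×(37+46)/2
= 10×83/2 = 415

S_10 = 415


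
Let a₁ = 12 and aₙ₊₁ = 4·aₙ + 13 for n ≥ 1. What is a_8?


Computing step by step:
a_1 = 12
a_2 = 61
a_3 = 257
a_4 = 1041
a_5 = 4177
a_6 = 16721
a_7 = 66897
a_8 = 267601


a_8 = 267601


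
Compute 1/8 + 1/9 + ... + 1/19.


Σₖ₌8^19 1/k = 1/8 + 1/9 + 1/10 + ... + 1/19
= 14819303/15519504
≈ 0.9549

Sum = 14819303/15519504 ≈ 0.9549


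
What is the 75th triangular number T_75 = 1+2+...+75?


n(n+1)/2 = 75×76/2 = 5700/2 = 2850

Σk = 2850


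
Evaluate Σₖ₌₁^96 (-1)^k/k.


S = -1 + 1/2 - 1/3 + 1/4 - 1/5 + 1/6 - 1/7 + 1/8 ± ...
= -0.688
(Full series converges to -ln(2) ≈ -0.6931)

S_96 = -0.688


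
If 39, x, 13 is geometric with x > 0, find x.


GM = √(39×13) = √507 = 22.5167

GM = 22.5167


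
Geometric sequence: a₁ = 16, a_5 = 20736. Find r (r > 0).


r^(n-1) = aₙ/a₁
r^4 = 20736/16 = 1296
r = 1296^(1/4)
= ±6; taking r > 0 gives r = 6

r = 6


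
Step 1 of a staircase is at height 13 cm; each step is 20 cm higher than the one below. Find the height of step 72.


aₙ = a₁ + (n-1)d
= 13 + (72-1)×20
= 13 + 1420
= 1433

a_72 = 1433


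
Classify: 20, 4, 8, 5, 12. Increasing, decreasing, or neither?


Differences: -16, 4, -3, 7
Difference at position 2 is +4 (> 0) but position 1 is -16 (< 0) — sequence both rises and falls
→ NOT monotonic

Not monotonic


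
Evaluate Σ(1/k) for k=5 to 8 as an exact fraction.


Σₖ₌5^8 1/k = 1/5 + 1/6 + 1/7 + 1/8
= 533/840
≈ 0.6345

Sum = 533/840 ≈ 0.6345


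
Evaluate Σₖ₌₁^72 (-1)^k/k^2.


S = -1 + 1/4 - 1/9 + 1/16 - 1/25 + 1/36 - 1/49 + 1/64 ± ...
= -0.8224
(Full series converges to -π²/12 ≈ -0.8225)

S_72 = -0.8224


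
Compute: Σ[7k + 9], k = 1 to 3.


Σ(7k+9) = 7·Σk + 9·n
= 7·6 + 9·3
= 42 + 27 = 69

Σ = 69


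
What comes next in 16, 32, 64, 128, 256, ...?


Pattern: powers of 2: 2ⁿ
Terms: 16, 32, 64, 128, 256
Next term = 512

Next term = 512


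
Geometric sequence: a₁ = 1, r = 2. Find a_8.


aₙ = a₁·r^(n-1)
= 1×2^7
= 1×128
= 128

a_8 = 128


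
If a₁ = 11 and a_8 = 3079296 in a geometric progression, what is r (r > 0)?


r^(n-1) = aₙ/a₁
r^7 = 3079296/11 = 279936
r = 279936^(1/7)
= 6

r = 6


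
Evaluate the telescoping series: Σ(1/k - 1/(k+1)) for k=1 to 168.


Telescoping: adjacent terms cancel.
= 1/1 - 1/169
= 1 - 1/169 = 168/169

Sum = 168/169


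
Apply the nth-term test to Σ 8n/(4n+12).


lim(n→∞) 8n/(4n+12) = 8/4 = 2  (divide numerator and denominator by n)
lim aₙ = 2 ≠ 0 → series DIVERGES

Diverges (lim aₙ = 2 ≠ 0)


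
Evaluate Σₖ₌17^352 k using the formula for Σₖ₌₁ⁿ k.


Σₖ₌17^352 k = Σₖ₌₁^352 k − Σₖ₌₁^16 k
= 352·353/2 − 16·17/2
= 62128 − 136 = 61992

Σk = 61992


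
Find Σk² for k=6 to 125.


Σₖ₌6^125 k² = Σₖ₌₁^125 k² − Σₖ₌₁^5 k²
= 125·126·251/6 − 5·6·11/6
= 658875 − 55 = 658820

Σk² = 658820


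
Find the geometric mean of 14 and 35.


GM = √(14×35) = √490 = 22.1359

GM = 22.1359


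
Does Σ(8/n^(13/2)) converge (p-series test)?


p-series test: Σ c/n^p converges if p > 1, diverges if p ≤ 1 (constant c > 0 doesn't affect convergence).
p = 13/2
13/2 > 1 → CONVERGES

Converges (p = 13/2 > 1)


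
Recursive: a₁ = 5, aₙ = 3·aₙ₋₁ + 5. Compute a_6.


Computing step by step:
a_1 = 5
a_2 = 20
a_3 = 65
a_4 = 200
a_5 = 605
a_6 = 1820


a_6 = 1820


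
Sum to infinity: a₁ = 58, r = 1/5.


S∞ = a₁/(1-r) = 58/(1 - 1/5)
= 58/(4/5)
= 145/2

S∞ = 145/2


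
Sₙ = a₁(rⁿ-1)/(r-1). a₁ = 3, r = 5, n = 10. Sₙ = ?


Sₙ = 3×(5^10 - 1)/(5 - 1)
= 3×(9765625 - 1)/4
= 3×9765624/4
= 7324218

S_10 = 7324218


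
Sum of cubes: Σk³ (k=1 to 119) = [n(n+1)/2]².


n(n+1)/2 = 119×120/2 = 7140
Σk³ = 7140² = 50979600

Σk³ = 50979600


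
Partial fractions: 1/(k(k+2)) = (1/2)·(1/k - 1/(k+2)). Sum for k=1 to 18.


1/(k(k+2)) = (1/2)·(1/k - 1/(k+2)) (partial fractions)
Telescoping: Σ = (1/2)·(1 + 1/2 - 1/19 - 1/20) = 531/760

Sum = 531/760


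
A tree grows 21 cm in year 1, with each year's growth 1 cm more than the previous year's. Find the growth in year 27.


aₙ = a₁ + (n-1)d
= 21 + (27-1)×1
= 21 + 26
= 47

a_27 = 47


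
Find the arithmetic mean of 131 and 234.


AM = (131 + 234)/2 = 365/2 = 182.5

AM = 182.5


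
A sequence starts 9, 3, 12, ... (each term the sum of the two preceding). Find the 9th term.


Computing iteratively: 9, 3, 12, 15, 27, 42, 69, 111, 180
a_9 = 180

a_9 = 180


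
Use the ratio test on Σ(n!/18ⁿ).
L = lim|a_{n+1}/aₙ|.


aₙ = n!/18^n
a_{n+1}/aₙ = (n+1)!/18^(n+1) × 18^n/n!
= (n+1)/18
L = lim(n→∞) (n+1)/18 = ∞
L > 1 → series DIVERGES

Diverges (ratio test: L = ∞ > 1)


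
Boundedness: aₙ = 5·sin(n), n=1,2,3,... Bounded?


For all n, -1 ≤ sin(n) ≤ 1, so -5 ≤ 5·sin(n) ≤ 5
Lower bound: -5, Upper bound: 5
The sequence IS bounded

Bounded (-5 ≤ aₙ ≤ 5)


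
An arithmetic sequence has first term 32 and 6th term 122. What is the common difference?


d = (aₙ - a₁)/(n-1)
= (122 - 32)/(6-1)
= 90/5 = 18

d = 18


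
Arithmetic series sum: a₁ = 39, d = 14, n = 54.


aₙ = 39 + (54-1)×14 = 781
Sₙ = n(a₁+aₙ)/2 = 54×(39+781)/2
= 54×820/2 = 22140

S_54 = 22140


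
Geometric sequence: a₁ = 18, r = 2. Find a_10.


aₙ = a₁·r^(n-1)
= 18×2^9
= 18×512
= 9216

a_10 = 9216


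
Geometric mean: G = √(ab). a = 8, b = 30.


GM = √(8×30) = √240 = 15.4919

GM = 15.4919


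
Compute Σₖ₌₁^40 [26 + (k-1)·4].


aₙ = 26 + (40-1)×4 = 182
Sₙ = n(a₁+aₙ)/2 = 40×(26+182)/2
= 40×208/2 = 4160

S_40 = 4160


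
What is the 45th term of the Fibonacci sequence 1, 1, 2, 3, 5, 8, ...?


Fibonacci sequence: 1, 1, 2, 3, 5, 8, 13, 21, 34, 55, 89, ...
F(45) = 1134903170

F(45) = 1134903170


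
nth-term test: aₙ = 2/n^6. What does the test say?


lim(n→∞) 2/n^6 = 0
lim aₙ = 0 → nth-term test is INCONCLUSIVE
(Need other tests; this is actually a convergent p-series with p=6 > 1)

Inconclusive (lim aₙ = 0; need another test)


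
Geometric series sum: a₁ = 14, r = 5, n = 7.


Sₙ = 14×(5^7 - 1)/(5 - 1)
= 14×(78125 - 1)/4
= 14×78124/4
= 273434

S_7 = 273434


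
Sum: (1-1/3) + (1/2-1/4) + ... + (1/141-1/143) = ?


Telescoping with gap 2: two head and two tail terms survive.
= (1 + 1/2) - (1/142 + 1/143)
= 3/2 - 1/142 - 1/143 = 15087/10153

Sum = 15087/10153


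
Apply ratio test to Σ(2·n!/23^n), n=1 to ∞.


aₙ = 2·n!/23^n
a_{n+1}/aₙ = (n+1)!/23^(n+1) × 23^n/n!  (constant 2 cancels)
= (n+1)/23
L = lim(n→∞) (n+1)/23 = ∞
L > 1 → series DIVERGES

Diverges (ratio test: L = ∞ > 1)


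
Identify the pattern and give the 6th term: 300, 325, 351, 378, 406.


Pattern: triangular numbers: n(n+1)/2
Terms: 300, 325, 351, 378, 406
Next term = 435

Next term = 435


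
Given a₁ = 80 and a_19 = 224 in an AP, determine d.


d = (aₙ - a₁)/(n-1)
= (224 - 80)/(19-1)
= 144/18 = 8

d = 8


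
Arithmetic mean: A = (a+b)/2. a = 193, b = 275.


AM = (193 + 275)/2 = 468/2 = 234

AM = 234


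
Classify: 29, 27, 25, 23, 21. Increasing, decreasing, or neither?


Differences: -2, -2, -2, -2
All differences < 0 → strictly DECREASING

Monotonically decreasing


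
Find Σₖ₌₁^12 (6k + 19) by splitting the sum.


Σ(6k+19) = 6·Σk + 19·n
= 6·78 + 19·12
= 468 + 228 = 696

Σ = 696


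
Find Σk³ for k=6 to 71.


Σₖ₌6^71 k³ = [71·72/2]² − [5·6/2]²
= 6533136 − 225 = 6532911

Σk³ = 6532911


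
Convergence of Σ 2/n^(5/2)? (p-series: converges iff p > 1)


p-series test: Σ c/n^p converges if p > 1, diverges if p ≤ 1 (constant c > 0 doesn't affect convergence).
p = 5/2
5/2 > 1 → CONVERGES

Converges (p = 5/2 > 1)


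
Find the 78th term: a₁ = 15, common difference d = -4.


aₙ = a₁ + (n-1)d
= 15 + (78-1)×-4
= 15 - 308
= -293

a_78 = -293


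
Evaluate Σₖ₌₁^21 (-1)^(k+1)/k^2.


S = 1 - 1/4 + 1/9 - 1/16 + 1/25 - 1/36 + 1/49 - 1/64 ± ...
= 0.8235
(Full series converges to +π²/12 ≈ +0.8225)

S_21 = 0.8235


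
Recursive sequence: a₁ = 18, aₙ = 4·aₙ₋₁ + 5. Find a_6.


Computing step by step:
a_1 = 18
a_2 = 77
a_3 = 313
a_4 = 1257
a_5 = 5033
a_6 = 20137


a_6 = 20137


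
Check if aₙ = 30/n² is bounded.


a₁ = 30, a₂ = 30/4, a₃ = 30/9, ...
0 < aₙ ≤ 30 for all n ≥ 1
The sequence IS bounded

Bounded (0 < aₙ ≤ 30)


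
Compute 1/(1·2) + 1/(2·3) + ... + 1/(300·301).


1/(k(k+1)) = 1/k - 1/(k+1) (partial fractions)
Telescoping: Σ = 1 - 1/301 = 300/301

Sum = 300/301


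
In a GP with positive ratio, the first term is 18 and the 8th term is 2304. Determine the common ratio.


r^(n-1) = aₙ/a₁
r^7 = 2304/18 = 128
r = 128^(1/7)
= 2

r = 2


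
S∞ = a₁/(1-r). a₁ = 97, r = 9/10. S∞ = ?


S∞ = a₁/(1-r) = 97/(1 - 9/10)
= 97/(1/10)
= 970

S∞ = 970


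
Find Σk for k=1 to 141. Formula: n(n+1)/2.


n(n+1)/2 = 141×142/2 = 20022/2 = 10011

Σk = 10011


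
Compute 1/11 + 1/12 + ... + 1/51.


Σₖ₌11^51 1/k = 1/11 + 1/12 + 1/13 + ... + 1/51
= 4927000185167372152739/3099044504245996706400
≈ 1.5898

Sum = 4927000185167372152739/3099044504245996706400 ≈ 1.5898


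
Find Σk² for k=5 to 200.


Σₖ₌5^200 k² = Σₖ₌₁^200 k² − Σₖ₌₁^4 k²
= 200·201·401/6 − 4·5·9/6
= 2686700 − 30 = 2686670

Σk² = 2686670


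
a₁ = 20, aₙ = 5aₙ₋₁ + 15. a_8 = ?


Computing step by step:
a_1 = 20
a_2 = 115
a_3 = 590
a_4 = 2965
a_5 = 14840
a_6 = 74215
a_7 = 371090
a_8 = 1855465


a_8 = 1855465


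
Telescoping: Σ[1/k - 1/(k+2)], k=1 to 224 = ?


Telescoping with gap 2: two head and two tail terms survive.
= (1 + 1/2) - (1/225 + 1/226)
= 3/2 - 1/225 - 1/226 = 37912/25425

Sum = 37912/25425


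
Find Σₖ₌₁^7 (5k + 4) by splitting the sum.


Σ(5k+4) = 5·Σk + 4·n
= 5·28 + 4·7
= 140 + 28 = 168

Σ = 168


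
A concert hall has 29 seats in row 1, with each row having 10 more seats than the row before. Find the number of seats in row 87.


aₙ = a₁ + (n-1)d
= 29 + (87-1)×10
= 29 + 860
= 889

a_87 = 889


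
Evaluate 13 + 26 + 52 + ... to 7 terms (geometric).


Sₙ = 13×(2^7 - 1)/(2 - 1)
= 13×(128 - 1)/1
= 13×127/1
= 1651

S_7 = 1651


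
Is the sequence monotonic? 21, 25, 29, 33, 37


Differences: 4, 4, 4, 4
All differences > 0 → strictly INCREASING

Monotonically increasing


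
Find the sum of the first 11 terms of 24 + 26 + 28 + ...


aₙ = 24 + (11-1)×2 = 44
Sₙ = n(a₁+aₙ)/2 = 11×(24+44)/2
= 11×68/2 = 374

S_11 = 374


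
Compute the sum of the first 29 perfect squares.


n = 29
n(n+1)(2n+1)/6 = 29×30×59/6
= 51330/6 = 8555

Σk² = 8555


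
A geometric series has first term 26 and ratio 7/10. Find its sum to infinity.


S∞ = a₁/(1-r) = 26/(1 - 7/10)
= 26/(3/10)
= 260/3

S∞ = 260/3


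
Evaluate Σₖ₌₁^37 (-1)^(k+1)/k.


S = 1 - 1/2 + 1/3 - 1/4 + 1/5 - 1/6 + 1/7 - 1/8 ± ...
= 0.7065
(Full series converges to +ln(2) ≈ +0.6931)

S_37 = 0.7065


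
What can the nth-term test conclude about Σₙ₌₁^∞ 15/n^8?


lim(n→∞) 15/n^8 = 0
lim aₙ = 0 → nth-term test is INCONCLUSIVE
(Need other tests; this is actually a convergent p-series with p=8 > 1)

Inconclusive (lim aₙ = 0; need another test)


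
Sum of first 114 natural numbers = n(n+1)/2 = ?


n(n+1)/2 = 114×115/2 = 13110/2 = 6555

Σk = 6555


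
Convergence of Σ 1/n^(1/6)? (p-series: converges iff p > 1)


p-series test: Σ c/n^p converges if p > 1, diverges if p ≤ 1 (constant c > 0 doesn't affect convergence).
p = 1/6
1/6 ≤ 1 → DIVERGES

Diverges (p = 1/6 ≤ 1)


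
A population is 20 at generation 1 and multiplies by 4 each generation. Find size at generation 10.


aₙ = a₁·r^(n-1)
= 20×4^9
= 20×262144
= 5242880

a_10 = 5242880


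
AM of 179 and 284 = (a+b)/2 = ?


AM = (179 + 284)/2 = 463/2 = 231.5

AM = 231.5


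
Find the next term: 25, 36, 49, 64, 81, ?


Pattern: perfect squares: n²
Terms: 25, 36, 49, 64, 81
Next term = 100

Next term = 100


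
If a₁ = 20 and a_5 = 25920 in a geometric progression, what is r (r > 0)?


r^(n-1) = aₙ/a₁
r^4 = 25920/20 = 1296
r = 1296^(1/4)
= ±6; taking r > 0 gives r = 6

r = 6


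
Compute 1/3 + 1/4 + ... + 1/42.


Σₖ₌3^42 1/k = 1/3 + 1/4 + 1/5 + ... + 1/42
= 8041906695706619/2844937529085600
≈ 2.8267

Sum = 8041906695706619/2844937529085600 ≈ 2.8267


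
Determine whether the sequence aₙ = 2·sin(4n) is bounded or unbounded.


For all n, -1 ≤ sin(4n) ≤ 1, so -2 ≤ 2·sin(4n) ≤ 2
Lower bound: -2, Upper bound: 2
The sequence IS bounded

Bounded (-2 ≤ aₙ ≤ 2)


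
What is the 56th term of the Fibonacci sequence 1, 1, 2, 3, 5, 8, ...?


Fibonacci sequence: 1, 1, 2, 3, 5, 8, 13, 21, 34, 55, 89, ...
F(56) = 225851433717

F(56) = 225851433717


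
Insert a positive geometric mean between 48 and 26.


GM = √(48×26) = √1248 = 35.327

GM = 35.327


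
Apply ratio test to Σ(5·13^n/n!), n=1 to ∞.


aₙ = 5·13^n/n!
a_{n+1}/aₙ = 13^(n+1)/(n+1)! × n!/13^n  (constant 5 cancels)
= 13/(n+1)
L = lim(n→∞) 13/(n+1) = 0
L < 1 → series CONVERGES

Converges (ratio test: L = 0 < 1)


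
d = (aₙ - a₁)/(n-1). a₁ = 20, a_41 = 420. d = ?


d = (aₙ - a₁)/(n-1)
= (420 - 20)/(41-1)
= 400/40 = 10

d = 10


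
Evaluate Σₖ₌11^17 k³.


Σₖ₌11^17 k³ = [17·18/2]² − [10·11/2]²
= 23409 − 3025 = 20384

Σk³ = 20384


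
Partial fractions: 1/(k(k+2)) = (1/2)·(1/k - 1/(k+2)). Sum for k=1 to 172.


1/(k(k+2)) = (1/2)·(1/k - 1/(k+2)) (partial fractions)
Telescoping: Σ = (1/2)·(1 + 1/2 - 1/173 - 1/174) = 22403/30102

Sum = 22403/30102


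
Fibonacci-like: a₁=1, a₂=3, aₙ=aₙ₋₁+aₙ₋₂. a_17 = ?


Computing iteratively: 1, 3, 4, 7, 11, 18, 29, 47, 76, 123, 199, 322, ...
a_17 = 3571

a_17 = 3571


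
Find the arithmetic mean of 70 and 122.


AM = (70 + 122)/2 = 192/2 = 96

AM = 96


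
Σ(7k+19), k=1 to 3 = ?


Σ(7k+19) = 7·Σk + 19·n
= 7·6 + 19·3
= 42 + 57 = 99

Σ = 99


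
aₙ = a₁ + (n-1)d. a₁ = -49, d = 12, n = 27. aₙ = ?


aₙ = a₁ + (n-1)d
= -49 + (27-1)×12
= -49 + 312
= 263

a_27 = 263


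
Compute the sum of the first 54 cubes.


n(n+1)/2 = 54×55/2 = 1485
Σk³ = 1485² = 2205225

Σk³ = 2205225


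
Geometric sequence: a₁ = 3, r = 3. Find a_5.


aₙ = a₁·r^(n-1)
= 3×3^4
= 3×81
= 243

a_5 = 243


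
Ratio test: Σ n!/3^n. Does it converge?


aₙ = n!/3^n
a_{n+1}/aₙ = (n+1)!/3^(n+1) × 3^n/n!
= (n+1)/3
L = lim(n→∞) (n+1)/3 = ∞
L > 1 → series DIVERGES

Diverges (ratio test: L = ∞ > 1)


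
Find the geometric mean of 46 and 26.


GM = √(46×26) = √1196 = 34.5832

GM = 34.5832


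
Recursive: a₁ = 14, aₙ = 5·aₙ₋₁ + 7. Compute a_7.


Computing step by step:
a_1 = 14
a_2 = 77
a_3 = 392
a_4 = 1967
a_5 = 9842
a_6 = 49217
a_7 = 246092


a_7 = 246092


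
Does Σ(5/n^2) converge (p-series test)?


p-series test: Σ c/n^p converges if p > 1, diverges if p ≤ 1 (constant c > 0 doesn't affect convergence).
p = 2
2 > 1 → CONVERGES

Converges (p = 2 > 1)


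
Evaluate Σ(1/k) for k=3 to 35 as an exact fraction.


Σₖ₌3^35 1/k = 1/3 + 1/4 + 1/5 + ... + 1/35
= 34745876421709/13127595717600
≈ 2.6468

Sum = 34745876421709/13127595717600 ≈ 2.6468


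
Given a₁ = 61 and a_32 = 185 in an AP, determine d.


d = (aₙ - a₁)/(n-1)
= (185 - 61)/(32-1)
= 124/31 = 4

d = 4


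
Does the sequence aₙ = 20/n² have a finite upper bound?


a₁ = 20, a₂ = 20/4, a₃ = 20/9, ...
0 < aₙ ≤ 20 for all n ≥ 1
The sequence IS bounded

Bounded (0 < aₙ ≤ 20)


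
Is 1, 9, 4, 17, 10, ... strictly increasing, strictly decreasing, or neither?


Differences: 8, -5, 13, -7
Difference at position 1 is +8 (> 0) but position 2 is -5 (< 0) — sequence both rises and falls
→ NOT monotonic

Not monotonic


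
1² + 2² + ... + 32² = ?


n = 32
n(n+1)(2n+1)/6 = 32×33×65/6
= 68640/6 = 11440

Σk² = 11440


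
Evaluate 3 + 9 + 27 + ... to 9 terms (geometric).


Sₙ = 3×(3^9 - 1)/(3 - 1)
= 3×(19683 - 1)/2
= 3×19682/2
= 29523

S_9 = 29523


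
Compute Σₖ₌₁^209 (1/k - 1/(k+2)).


Telescoping with gap 2: two head and two tail terms survive.
= (1 + 1/2) - (1/210 + 1/211)
= 3/2 - 1/210 - 1/211 = 33022/22155

Sum = 33022/22155


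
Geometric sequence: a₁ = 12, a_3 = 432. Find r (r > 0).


r^(n-1) = aₙ/a₁
r^2 = 432/12 = 36
r = 36^(1/2)
= ±6; taking r > 0 gives r = 6

r = 6


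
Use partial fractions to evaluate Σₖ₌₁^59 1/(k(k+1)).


1/(k(k+1)) = 1/k - 1/(k+1) (partial fractions)
Telescoping: Σ = 1 - 1/60 = 59/60

Sum = 59/60


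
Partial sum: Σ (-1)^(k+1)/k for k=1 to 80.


S = 1 - 1/2 + 1/3 - 1/4 + 1/5 - 1/6 + 1/7 - 1/8 ± ...
= 0.6869
(Full series converges to +ln(2) ≈ +0.6931)

S_80 = 0.6869
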